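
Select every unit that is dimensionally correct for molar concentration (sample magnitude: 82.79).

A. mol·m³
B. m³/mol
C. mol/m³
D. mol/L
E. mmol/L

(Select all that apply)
C, D, E

molar concentration has SI base units: mol / m^3

Checking each option against mol / m^3:
  A. mol·m³: ✗ does not match
  B. m³/mol: ✗ does not match
  C. mol/m³: ✓ matches
  D. mol/L: ✓ matches
  E. mmol/L: ✓ matches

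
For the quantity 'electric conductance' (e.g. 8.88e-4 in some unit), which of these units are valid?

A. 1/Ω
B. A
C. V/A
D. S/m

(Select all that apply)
A

electric conductance has SI base units: A^2 * s^3 / (kg * m^2)

Checking each option against A^2 * s^3 / (kg * m^2):
  A. 1/Ω: ✓ matches
  B. A: ✗ does not match
  C. V/A: ✗ does not match
  D. S/m: ✗ does not match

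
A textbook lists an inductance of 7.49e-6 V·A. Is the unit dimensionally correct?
No

inductance has SI base units: kg * m^2 / (A^2 * s^2)
V·A does NOT reduce to kg * m^2 / (A^2 * s^2); a valid unit for inductance would be e.g. H.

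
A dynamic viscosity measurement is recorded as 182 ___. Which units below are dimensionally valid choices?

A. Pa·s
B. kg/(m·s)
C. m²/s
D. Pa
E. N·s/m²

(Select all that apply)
A, B, E

dynamic viscosity has SI base units: kg / (m * s)

Checking each option against kg / (m * s):
  A. Pa·s: ✓ matches
  B. kg/(m·s): ✓ matches
  C. m²/s: ✗ does not match
  D. Pa: ✗ does not match
  E. N·s/m²: ✓ matches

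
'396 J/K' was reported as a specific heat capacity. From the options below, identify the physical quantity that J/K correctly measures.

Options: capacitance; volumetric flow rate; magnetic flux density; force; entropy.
entropy

specific heat capacity should have units dimensionally equivalent to m^2 / (s^2 * K) (e.g. J/(kg·K)).
The given unit 'J/K' reduces to kg * m^2 / (s^2 * K). Of the listed options, that is the dimensionality of entropy.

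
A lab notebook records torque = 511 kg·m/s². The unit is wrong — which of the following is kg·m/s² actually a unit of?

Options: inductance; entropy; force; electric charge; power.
force

torque should have units dimensionally equivalent to kg * m^2 / s^2 (e.g. N·m).
The given unit 'kg·m/s²' reduces to kg * m / s^2. Of the listed options, that is the dimensionality of force.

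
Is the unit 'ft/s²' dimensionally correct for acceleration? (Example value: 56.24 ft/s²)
Yes

acceleration has SI base units: m / s^2
ft/s² reduces to the same SI base units, so it is a valid unit for acceleration.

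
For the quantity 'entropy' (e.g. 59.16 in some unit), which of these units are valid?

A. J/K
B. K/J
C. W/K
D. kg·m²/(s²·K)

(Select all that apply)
A, D

entropy has SI base units: kg * m^2 / (s^2 * K)

Checking each option against kg * m^2 / (s^2 * K):
  A. J/K: ✓ matches
  B. K/J: ✗ does not match
  C. W/K: ✗ does not match
  D. kg·m²/(s²·K): ✓ matches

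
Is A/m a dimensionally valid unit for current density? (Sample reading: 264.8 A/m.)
No

current density has SI base units: A / m^2
A/m does NOT reduce to A / m^2; a valid unit for current density would be e.g. A/m².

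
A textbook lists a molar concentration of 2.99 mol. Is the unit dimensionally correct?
No

molar concentration has SI base units: mol / m^3
mol does NOT reduce to mol / m^3; a valid unit for molar concentration would be e.g. mol/m³.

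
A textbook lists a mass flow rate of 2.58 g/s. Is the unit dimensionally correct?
Yes

mass flow rate has SI base units: kg / s
g/s reduces to the same SI base units, so it is a valid unit for mass flow rate.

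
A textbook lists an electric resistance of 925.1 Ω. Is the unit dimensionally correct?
Yes

electric resistance has SI base units: kg * m^2 / (A^2 * s^3)
Ω reduces to the same SI base units, so it is a valid unit for electric resistance.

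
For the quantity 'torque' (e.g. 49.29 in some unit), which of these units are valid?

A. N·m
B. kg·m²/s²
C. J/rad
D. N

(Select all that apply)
A, B, C

torque has SI base units: kg * m^2 / s^2

Checking each option against kg * m^2 / s^2:
  A. N·m: ✓ matches
  B. kg·m²/s²: ✓ matches
  C. J/rad: ✓ matches
  D. N: ✗ does not match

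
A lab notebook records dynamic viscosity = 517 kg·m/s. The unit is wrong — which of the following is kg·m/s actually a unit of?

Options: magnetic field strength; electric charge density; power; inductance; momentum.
momentum

dynamic viscosity should have units dimensionally equivalent to kg / (m * s) (e.g. Pa·s).
The given unit 'kg·m/s' reduces to kg * m / s. Of the listed options, that is the dimensionality of momentum.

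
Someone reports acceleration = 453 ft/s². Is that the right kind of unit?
Yes

acceleration has SI base units: m / s^2
ft/s² reduces to the same SI base units, so it is a valid unit for acceleration.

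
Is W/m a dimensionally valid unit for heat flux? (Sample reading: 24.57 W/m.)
No

heat flux has SI base units: kg / s^3
W/m does NOT reduce to kg / s^3; a valid unit for heat flux would be e.g. W/m².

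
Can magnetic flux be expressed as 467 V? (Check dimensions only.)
No

magnetic flux has SI base units: kg * m^2 / (A * s^2)
V does NOT reduce to kg * m^2 / (A * s^2); a valid unit for magnetic flux would be e.g. Wb.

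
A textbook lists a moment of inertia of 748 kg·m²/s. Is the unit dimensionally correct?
No

moment of inertia has SI base units: kg * m^2
kg·m²/s does NOT reduce to kg * m^2; a valid unit for moment of inertia would be e.g. kg·m².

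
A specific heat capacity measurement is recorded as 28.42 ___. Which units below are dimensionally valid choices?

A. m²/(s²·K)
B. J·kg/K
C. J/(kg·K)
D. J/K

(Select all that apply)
A, C

specific heat capacity has SI base units: m^2 / (s^2 * K)

Checking each option against m^2 / (s^2 * K):
  A. m²/(s²·K): ✓ matches
  B. J·kg/K: ✗ does not match
  C. J/(kg·K): ✓ matches
  D. J/K: ✗ does not match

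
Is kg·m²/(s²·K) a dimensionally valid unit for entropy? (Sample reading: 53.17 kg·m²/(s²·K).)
Yes

entropy has SI base units: kg * m^2 / (s^2 * K)
kg·m²/(s²·K) reduces to the same SI base units, so it is a valid unit for entropy.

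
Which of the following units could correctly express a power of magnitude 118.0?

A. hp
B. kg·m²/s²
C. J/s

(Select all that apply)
A, C

power has SI base units: kg * m^2 / s^3

Checking each option against kg * m^2 / s^3:
  A. hp: ✓ matches
  B. kg·m²/s²: ✗ does not match
  C. J/s: ✓ matches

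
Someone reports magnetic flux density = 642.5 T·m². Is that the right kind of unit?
No

magnetic flux density has SI base units: kg / (A * s^2)
T·m² does NOT reduce to kg / (A * s^2); a valid unit for magnetic flux density would be e.g. T.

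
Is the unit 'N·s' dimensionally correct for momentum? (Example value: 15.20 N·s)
Yes

momentum has SI base units: kg * m / s
N·s reduces to the same SI base units, so it is a valid unit for momentum.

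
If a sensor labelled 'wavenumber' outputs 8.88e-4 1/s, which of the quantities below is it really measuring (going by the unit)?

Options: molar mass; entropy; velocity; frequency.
frequency

wavenumber should have units dimensionally equivalent to 1 / m (e.g. 1/m).
The given unit '1/s' reduces to 1 / s. Of the listed options, that is the dimensionality of frequency.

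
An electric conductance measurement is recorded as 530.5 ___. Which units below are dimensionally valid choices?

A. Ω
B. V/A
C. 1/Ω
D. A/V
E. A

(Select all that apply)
C, D

electric conductance has SI base units: A^2 * s^3 / (kg * m^2)

Checking each option against A^2 * s^3 / (kg * m^2):
  A. Ω: ✗ does not match
  B. V/A: ✗ does not match
  C. 1/Ω: ✓ matches
  D. A/V: ✓ matches
  E. A: ✗ does not match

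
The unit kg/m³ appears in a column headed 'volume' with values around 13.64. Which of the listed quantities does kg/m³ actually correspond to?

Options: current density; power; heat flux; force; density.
density

volume should have units dimensionally equivalent to m^3 (e.g. m³).
The given unit 'kg/m³' reduces to kg / m^3. Of the listed options, that is the dimensionality of density.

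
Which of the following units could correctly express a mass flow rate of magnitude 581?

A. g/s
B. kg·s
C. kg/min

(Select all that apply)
A, C

mass flow rate has SI base units: kg / s

Checking each option against kg / s:
  A. g/s: ✓ matches
  B. kg·s: ✗ does not match
  C. kg/min: ✓ matches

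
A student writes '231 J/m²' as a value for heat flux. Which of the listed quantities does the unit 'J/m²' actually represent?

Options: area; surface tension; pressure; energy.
surface tension

heat flux should have units dimensionally equivalent to kg / s^3 (e.g. W/m²).
The given unit 'J/m²' reduces to kg / s^2. Of the listed options, that is the dimensionality of surface tension.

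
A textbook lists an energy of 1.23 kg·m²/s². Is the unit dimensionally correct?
Yes

energy has SI base units: kg * m^2 / s^2
kg·m²/s² reduces to the same SI base units, so it is a valid unit for energy.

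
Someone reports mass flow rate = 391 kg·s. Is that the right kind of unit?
No

mass flow rate has SI base units: kg / s
kg·s does NOT reduce to kg / s; a valid unit for mass flow rate would be e.g. kg/s.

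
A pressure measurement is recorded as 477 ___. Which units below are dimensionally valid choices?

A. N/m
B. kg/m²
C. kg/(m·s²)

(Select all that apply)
C

pressure has SI base units: kg / (m * s^2)

Checking each option against kg / (m * s^2):
  A. N/m: ✗ does not match
  B. kg/m²: ✗ does not match
  C. kg/(m·s²): ✓ matches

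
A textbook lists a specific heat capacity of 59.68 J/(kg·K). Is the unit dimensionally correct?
Yes

specific heat capacity has SI base units: m^2 / (s^2 * K)
J/(kg·K) reduces to the same SI base units, so it is a valid unit for specific heat capacity.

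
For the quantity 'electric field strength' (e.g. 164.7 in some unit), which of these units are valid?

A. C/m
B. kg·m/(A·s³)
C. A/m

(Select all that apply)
B

electric field strength has SI base units: kg * m / (A * s^3)

Checking each option against kg * m / (A * s^3):
  A. C/m: ✗ does not match
  B. kg·m/(A·s³): ✓ matches
  C. A/m: ✗ does not match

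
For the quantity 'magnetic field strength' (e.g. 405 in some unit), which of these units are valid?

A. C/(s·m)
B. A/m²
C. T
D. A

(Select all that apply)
A

magnetic field strength has SI base units: A / m

Checking each option against A / m:
  A. C/(s·m): ✓ matches
  B. A/m²: ✗ does not match
  C. T: ✗ does not match
  D. A: ✗ does not match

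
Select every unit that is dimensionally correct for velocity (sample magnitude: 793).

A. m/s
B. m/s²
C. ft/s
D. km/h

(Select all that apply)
A, C, D

velocity has SI base units: m / s

Checking each option against m / s:
  A. m/s: ✓ matches
  B. m/s²: ✗ does not match
  C. ft/s: ✓ matches
  D. km/h: ✓ matches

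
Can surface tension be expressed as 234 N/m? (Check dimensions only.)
Yes

surface tension has SI base units: kg / s^2
N/m reduces to the same SI base units, so it is a valid unit for surface tension.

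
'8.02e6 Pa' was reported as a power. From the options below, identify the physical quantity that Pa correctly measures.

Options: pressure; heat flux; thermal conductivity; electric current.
pressure

power should have units dimensionally equivalent to kg * m^2 / s^3 (e.g. W).
The given unit 'Pa' reduces to kg / (m * s^2). Of the listed options, that is the dimensionality of pressure.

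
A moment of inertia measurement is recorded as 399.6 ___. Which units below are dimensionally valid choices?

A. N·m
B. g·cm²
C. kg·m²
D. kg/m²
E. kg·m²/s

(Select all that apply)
B, C

moment of inertia has SI base units: kg * m^2

Checking each option against kg * m^2:
  A. N·m: ✗ does not match
  B. g·cm²: ✓ matches
  C. kg·m²: ✓ matches
  D. kg/m²: ✗ does not match
  E. kg·m²/s: ✗ does not match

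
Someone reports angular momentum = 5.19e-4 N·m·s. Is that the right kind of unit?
Yes

angular momentum has SI base units: kg * m^2 / s
N·m·s reduces to the same SI base units, so it is a valid unit for angular momentum.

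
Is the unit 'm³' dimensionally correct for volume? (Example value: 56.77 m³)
Yes

volume has SI base units: m^3
m³ reduces to the same SI base units, so it is a valid unit for volume.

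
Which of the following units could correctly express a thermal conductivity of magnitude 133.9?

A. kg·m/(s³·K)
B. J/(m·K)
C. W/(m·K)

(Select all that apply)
A, C

thermal conductivity has SI base units: kg * m / (s^3 * K)

Checking each option against kg * m / (s^3 * K):
  A. kg·m/(s³·K): ✓ matches
  B. J/(m·K): ✗ does not match
  C. W/(m·K): ✓ matches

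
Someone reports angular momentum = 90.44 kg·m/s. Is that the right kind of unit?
No

angular momentum has SI base units: kg * m^2 / s
kg·m/s does NOT reduce to kg * m^2 / s; a valid unit for angular momentum would be e.g. kg·m²/s.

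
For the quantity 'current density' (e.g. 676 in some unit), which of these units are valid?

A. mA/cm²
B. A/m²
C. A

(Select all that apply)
A, B

current density has SI base units: A / m^2

Checking each option against A / m^2:
  A. mA/cm²: ✓ matches
  B. A/m²: ✓ matches
  C. A: ✗ does not match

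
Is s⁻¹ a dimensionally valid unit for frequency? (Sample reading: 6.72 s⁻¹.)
Yes

frequency has SI base units: 1 / s
s⁻¹ reduces to the same SI base units, so it is a valid unit for frequency.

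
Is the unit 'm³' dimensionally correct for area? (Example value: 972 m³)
No

area has SI base units: m^2
m³ does NOT reduce to m^2; a valid unit for area would be e.g. m².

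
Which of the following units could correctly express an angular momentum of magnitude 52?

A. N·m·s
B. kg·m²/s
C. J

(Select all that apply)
A, B

angular momentum has SI base units: kg * m^2 / s

Checking each option against kg * m^2 / s:
  A. N·m·s: ✓ matches
  B. kg·m²/s: ✓ matches
  C. J: ✗ does not match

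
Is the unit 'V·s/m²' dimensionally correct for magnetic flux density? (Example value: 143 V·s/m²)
Yes

magnetic flux density has SI base units: kg / (A * s^2)
V·s/m² reduces to the same SI base units, so it is a valid unit for magnetic flux density.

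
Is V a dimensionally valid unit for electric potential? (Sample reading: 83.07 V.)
Yes

electric potential has SI base units: kg * m^2 / (A * s^3)
V reduces to the same SI base units, so it is a valid unit for electric potential.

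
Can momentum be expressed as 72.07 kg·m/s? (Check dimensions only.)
Yes

momentum has SI base units: kg * m / s
kg·m/s reduces to the same SI base units, so it is a valid unit for momentum.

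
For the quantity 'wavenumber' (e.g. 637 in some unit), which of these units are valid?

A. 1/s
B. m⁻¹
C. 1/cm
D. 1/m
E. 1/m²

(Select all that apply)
B, C, D

wavenumber has SI base units: 1 / m

Checking each option against 1 / m:
  A. 1/s: ✗ does not match
  B. m⁻¹: ✓ matches
  C. 1/cm: ✓ matches
  D. 1/m: ✓ matches
  E. 1/m²: ✗ does not match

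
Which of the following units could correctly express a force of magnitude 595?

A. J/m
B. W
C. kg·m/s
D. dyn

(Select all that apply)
A, D

force has SI base units: kg * m / s^2

Checking each option against kg * m / s^2:
  A. J/m: ✓ matches
  B. W: ✗ does not match
  C. kg·m/s: ✗ does not match
  D. dyn: ✓ matches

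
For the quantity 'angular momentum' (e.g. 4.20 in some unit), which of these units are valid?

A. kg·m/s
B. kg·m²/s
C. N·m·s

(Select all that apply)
B, C

angular momentum has SI base units: kg * m^2 / s

Checking each option against kg * m^2 / s:
  A. kg·m/s: ✗ does not match
  B. kg·m²/s: ✓ matches
  C. N·m·s: ✓ matches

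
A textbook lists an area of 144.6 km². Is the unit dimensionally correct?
Yes

area has SI base units: m^2
km² reduces to the same SI base units, so it is a valid unit for area.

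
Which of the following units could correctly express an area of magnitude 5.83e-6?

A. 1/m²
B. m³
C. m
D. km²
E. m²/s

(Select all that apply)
D

area has SI base units: m^2

Checking each option against m^2:
  A. 1/m²: ✗ does not match
  B. m³: ✗ does not match
  C. m: ✗ does not match
  D. km²: ✓ matches
  E. m²/s: ✗ does not match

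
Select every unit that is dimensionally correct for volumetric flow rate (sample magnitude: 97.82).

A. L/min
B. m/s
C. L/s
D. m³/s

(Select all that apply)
A, C, D

volumetric flow rate has SI base units: m^3 / s

Checking each option against m^3 / s:
  A. L/min: ✓ matches
  B. m/s: ✗ does not match
  C. L/s: ✓ matches
  D. m³/s: ✓ matches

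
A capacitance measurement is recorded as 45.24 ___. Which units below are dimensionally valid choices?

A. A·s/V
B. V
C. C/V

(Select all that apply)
A, C

capacitance has SI base units: A^2 * s^4 / (kg * m^2)

Checking each option against A^2 * s^4 / (kg * m^2):
  A. A·s/V: ✓ matches
  B. V: ✗ does not match
  C. C/V: ✓ matches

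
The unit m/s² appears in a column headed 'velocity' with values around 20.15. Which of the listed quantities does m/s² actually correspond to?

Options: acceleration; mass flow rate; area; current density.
acceleration

velocity should have units dimensionally equivalent to m / s (e.g. m/s).
The given unit 'm/s²' reduces to m / s^2. Of the listed options, that is the dimensionality of acceleration.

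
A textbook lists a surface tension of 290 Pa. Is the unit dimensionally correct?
No

surface tension has SI base units: kg / s^2
Pa does NOT reduce to kg / s^2; a valid unit for surface tension would be e.g. N/m.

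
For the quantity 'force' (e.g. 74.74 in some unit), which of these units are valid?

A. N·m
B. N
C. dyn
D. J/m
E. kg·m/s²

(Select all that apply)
B, C, D, E

force has SI base units: kg * m / s^2

Checking each option against kg * m / s^2:
  A. N·m: ✗ does not match
  B. N: ✓ matches
  C. dyn: ✓ matches
  D. J/m: ✓ matches
  E. kg·m/s²: ✓ matches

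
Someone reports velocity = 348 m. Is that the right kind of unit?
No

velocity has SI base units: m / s
m does NOT reduce to m / s; a valid unit for velocity would be e.g. m/s.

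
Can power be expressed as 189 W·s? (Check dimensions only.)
No

power has SI base units: kg * m^2 / s^3
W·s does NOT reduce to kg * m^2 / s^3; a valid unit for power would be e.g. W.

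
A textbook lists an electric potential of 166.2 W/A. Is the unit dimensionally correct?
Yes

electric potential has SI base units: kg * m^2 / (A * s^3)
W/A reduces to the same SI base units, so it is a valid unit for electric potential.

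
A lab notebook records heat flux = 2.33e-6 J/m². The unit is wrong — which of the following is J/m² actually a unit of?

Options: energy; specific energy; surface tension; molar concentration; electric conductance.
surface tension

heat flux should have units dimensionally equivalent to kg / s^3 (e.g. W/m²).
The given unit 'J/m²' reduces to kg / s^2. Of the listed options, that is the dimensionality of surface tension.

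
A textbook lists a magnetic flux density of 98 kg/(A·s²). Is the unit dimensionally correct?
Yes

magnetic flux density has SI base units: kg / (A * s^2)
kg/(A·s²) reduces to the same SI base units, so it is a valid unit for magnetic flux density.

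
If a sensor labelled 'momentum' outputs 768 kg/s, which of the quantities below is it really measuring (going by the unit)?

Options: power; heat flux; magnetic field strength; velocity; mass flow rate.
mass flow rate

momentum should have units dimensionally equivalent to kg * m / s (e.g. kg·m/s).
The given unit 'kg/s' reduces to kg / s. Of the listed options, that is the dimensionality of mass flow rate.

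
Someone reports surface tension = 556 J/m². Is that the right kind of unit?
Yes

surface tension has SI base units: kg / s^2
J/m² reduces to the same SI base units, so it is a valid unit for surface tension.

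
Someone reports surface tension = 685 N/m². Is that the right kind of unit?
No

surface tension has SI base units: kg / s^2
N/m² does NOT reduce to kg / s^2; a valid unit for surface tension would be e.g. N/m.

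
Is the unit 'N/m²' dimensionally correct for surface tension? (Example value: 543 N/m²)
No

surface tension has SI base units: kg / s^2
N/m² does NOT reduce to kg / s^2; a valid unit for surface tension would be e.g. N/m.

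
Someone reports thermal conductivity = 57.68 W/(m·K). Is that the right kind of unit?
Yes

thermal conductivity has SI base units: kg * m / (s^3 * K)
W/(m·K) reduces to the same SI base units, so it is a valid unit for thermal conductivity.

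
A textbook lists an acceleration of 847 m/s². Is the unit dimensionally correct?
Yes

acceleration has SI base units: m / s^2
m/s² reduces to the same SI base units, so it is a valid unit for acceleration.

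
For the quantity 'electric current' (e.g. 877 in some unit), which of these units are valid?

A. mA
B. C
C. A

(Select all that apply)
A, C

electric current has SI base units: A

Checking each option against A:
  A. mA: ✓ matches
  B. C: ✗ does not match
  C. A: ✓ matches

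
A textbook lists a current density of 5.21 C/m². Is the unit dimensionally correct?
No

current density has SI base units: A / m^2
C/m² does NOT reduce to A / m^2; a valid unit for current density would be e.g. A/m².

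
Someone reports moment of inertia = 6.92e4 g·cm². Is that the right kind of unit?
Yes

moment of inertia has SI base units: kg * m^2
g·cm² reduces to the same SI base units, so it is a valid unit for moment of inertia.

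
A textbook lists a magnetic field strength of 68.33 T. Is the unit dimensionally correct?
No

magnetic field strength has SI base units: A / m
T does NOT reduce to A / m; a valid unit for magnetic field strength would be e.g. A/m.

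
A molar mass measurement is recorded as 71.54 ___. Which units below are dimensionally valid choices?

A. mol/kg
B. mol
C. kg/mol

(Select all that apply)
C

molar mass has SI base units: kg / mol

Checking each option against kg / mol:
  A. mol/kg: ✗ does not match
  B. mol: ✗ does not match
  C. kg/mol: ✓ matches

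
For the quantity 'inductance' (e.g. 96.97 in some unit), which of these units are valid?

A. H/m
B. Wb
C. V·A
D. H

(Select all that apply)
D

inductance has SI base units: kg * m^2 / (A^2 * s^2)

Checking each option against kg * m^2 / (A^2 * s^2):
  A. H/m: ✗ does not match
  B. Wb: ✗ does not match
  C. V·A: ✗ does not match
  D. H: ✓ matches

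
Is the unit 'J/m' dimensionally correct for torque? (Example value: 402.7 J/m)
No

torque has SI base units: kg * m^2 / s^2
J/m does NOT reduce to kg * m^2 / s^2; a valid unit for torque would be e.g. N·m.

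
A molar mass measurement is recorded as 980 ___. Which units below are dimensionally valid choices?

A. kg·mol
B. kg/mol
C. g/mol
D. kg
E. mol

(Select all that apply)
B, C

molar mass has SI base units: kg / mol

Checking each option against kg / mol:
  A. kg·mol: ✗ does not match
  B. kg/mol: ✓ matches
  C. g/mol: ✓ matches
  D. kg: ✗ does not match
  E. mol: ✗ does not match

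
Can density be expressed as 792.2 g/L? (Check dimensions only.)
Yes

density has SI base units: kg / m^3
g/L reduces to the same SI base units, so it is a valid unit for density.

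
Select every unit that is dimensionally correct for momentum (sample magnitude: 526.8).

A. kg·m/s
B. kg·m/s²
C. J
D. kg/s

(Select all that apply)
A

momentum has SI base units: kg * m / s

Checking each option against kg * m / s:
  A. kg·m/s: ✓ matches
  B. kg·m/s²: ✗ does not match
  C. J: ✗ does not match
  D. kg/s: ✗ does not match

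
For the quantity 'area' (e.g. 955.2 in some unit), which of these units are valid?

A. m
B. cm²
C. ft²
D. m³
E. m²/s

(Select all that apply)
B, C

area has SI base units: m^2

Checking each option against m^2:
  A. m: ✗ does not match
  B. cm²: ✓ matches
  C. ft²: ✓ matches
  D. m³: ✗ does not match
  E. m²/s: ✗ does not match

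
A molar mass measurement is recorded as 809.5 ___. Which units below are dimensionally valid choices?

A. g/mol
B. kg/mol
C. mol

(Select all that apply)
A, B

molar mass has SI base units: kg / mol

Checking each option against kg / mol:
  A. g/mol: ✓ matches
  B. kg/mol: ✓ matches
  C. mol: ✗ does not match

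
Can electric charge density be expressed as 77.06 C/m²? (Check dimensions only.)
No

electric charge density has SI base units: A * s / m^3
C/m² does NOT reduce to A * s / m^3; a valid unit for electric charge density would be e.g. C/m³.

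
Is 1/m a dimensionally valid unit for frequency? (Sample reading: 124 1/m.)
No

frequency has SI base units: 1 / s
1/m does NOT reduce to 1 / s; a valid unit for frequency would be e.g. Hz.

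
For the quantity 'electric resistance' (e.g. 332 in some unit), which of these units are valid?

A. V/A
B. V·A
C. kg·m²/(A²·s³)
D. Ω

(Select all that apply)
A, C, D

electric resistance has SI base units: kg * m^2 / (A^2 * s^3)

Checking each option against kg * m^2 / (A^2 * s^3):
  A. V/A: ✓ matches
  B. V·A: ✗ does not match
  C. kg·m²/(A²·s³): ✓ matches
  D. Ω: ✓ matches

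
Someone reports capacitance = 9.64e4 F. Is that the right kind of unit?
Yes

capacitance has SI base units: A^2 * s^4 / (kg * m^2)
F reduces to the same SI base units, so it is a valid unit for capacitance.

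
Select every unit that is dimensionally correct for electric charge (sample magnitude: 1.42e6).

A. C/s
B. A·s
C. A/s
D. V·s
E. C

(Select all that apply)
B, E

electric charge has SI base units: A * s

Checking each option against A * s:
  A. C/s: ✗ does not match
  B. A·s: ✓ matches
  C. A/s: ✗ does not match
  D. V·s: ✗ does not match
  E. C: ✓ matches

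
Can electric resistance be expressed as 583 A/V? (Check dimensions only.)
No

electric resistance has SI base units: kg * m^2 / (A^2 * s^3)
A/V does NOT reduce to kg * m^2 / (A^2 * s^3); a valid unit for electric resistance would be e.g. Ω.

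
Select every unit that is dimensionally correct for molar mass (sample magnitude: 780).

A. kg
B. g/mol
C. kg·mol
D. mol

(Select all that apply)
B

molar mass has SI base units: kg / mol

Checking each option against kg / mol:
  A. kg: ✗ does not match
  B. g/mol: ✓ matches
  C. kg·mol: ✗ does not match
  D. mol: ✗ does not match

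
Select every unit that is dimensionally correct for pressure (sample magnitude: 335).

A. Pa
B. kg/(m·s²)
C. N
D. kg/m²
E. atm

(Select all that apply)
A, B, E

pressure has SI base units: kg / (m * s^2)

Checking each option against kg / (m * s^2):
  A. Pa: ✓ matches
  B. kg/(m·s²): ✓ matches
  C. N: ✗ does not match
  D. kg/m²: ✗ does not match
  E. atm: ✓ matches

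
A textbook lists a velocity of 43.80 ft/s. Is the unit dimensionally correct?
Yes

velocity has SI base units: m / s
ft/s reduces to the same SI base units, so it is a valid unit for velocity.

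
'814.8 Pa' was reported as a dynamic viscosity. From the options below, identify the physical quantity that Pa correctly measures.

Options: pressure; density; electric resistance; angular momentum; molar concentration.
pressure

dynamic viscosity should have units dimensionally equivalent to kg / (m * s) (e.g. Pa·s).
The given unit 'Pa' reduces to kg / (m * s^2). Of the listed options, that is the dimensionality of pressure.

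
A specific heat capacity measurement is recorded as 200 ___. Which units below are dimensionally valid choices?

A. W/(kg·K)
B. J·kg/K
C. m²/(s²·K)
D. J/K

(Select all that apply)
C

specific heat capacity has SI base units: m^2 / (s^2 * K)

Checking each option against m^2 / (s^2 * K):
  A. W/(kg·K): ✗ does not match
  B. J·kg/K: ✗ does not match
  C. m²/(s²·K): ✓ matches
  D. J/K: ✗ does not match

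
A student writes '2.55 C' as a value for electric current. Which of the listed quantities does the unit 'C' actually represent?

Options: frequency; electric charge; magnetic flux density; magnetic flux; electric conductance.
electric charge

electric current should have units dimensionally equivalent to A (e.g. A).
The given unit 'C' reduces to A * s. Of the listed options, that is the dimensionality of electric charge.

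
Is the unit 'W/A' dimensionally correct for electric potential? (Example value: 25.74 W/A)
Yes

electric potential has SI base units: kg * m^2 / (A * s^3)
W/A reduces to the same SI base units, so it is a valid unit for electric potential.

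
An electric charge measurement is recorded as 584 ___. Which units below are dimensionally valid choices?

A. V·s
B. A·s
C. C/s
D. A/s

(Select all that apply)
B

electric charge has SI base units: A * s

Checking each option against A * s:
  A. V·s: ✗ does not match
  B. A·s: ✓ matches
  C. C/s: ✗ does not match
  D. A/s: ✗ does not match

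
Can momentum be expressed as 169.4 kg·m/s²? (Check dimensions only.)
No

momentum has SI base units: kg * m / s
kg·m/s² does NOT reduce to kg * m / s; a valid unit for momentum would be e.g. kg·m/s.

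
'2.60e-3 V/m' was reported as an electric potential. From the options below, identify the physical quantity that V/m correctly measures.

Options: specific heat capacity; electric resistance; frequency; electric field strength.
electric field strength

electric potential should have units dimensionally equivalent to kg * m^2 / (A * s^3) (e.g. V).
The given unit 'V/m' reduces to kg * m / (A * s^3). Of the listed options, that is the dimensionality of electric field strength.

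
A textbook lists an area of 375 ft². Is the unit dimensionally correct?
Yes

area has SI base units: m^2
ft² reduces to the same SI base units, so it is a valid unit for area.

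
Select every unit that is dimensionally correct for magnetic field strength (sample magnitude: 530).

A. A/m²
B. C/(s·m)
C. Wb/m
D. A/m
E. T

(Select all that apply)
B, D

magnetic field strength has SI base units: A / m

Checking each option against A / m:
  A. A/m²: ✗ does not match
  B. C/(s·m): ✓ matches
  C. Wb/m: ✗ does not match
  D. A/m: ✓ matches
  E. T: ✗ does not match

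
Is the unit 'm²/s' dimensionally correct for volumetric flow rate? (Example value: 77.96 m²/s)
No

volumetric flow rate has SI base units: m^3 / s
m²/s does NOT reduce to m^3 / s; a valid unit for volumetric flow rate would be e.g. m³/s.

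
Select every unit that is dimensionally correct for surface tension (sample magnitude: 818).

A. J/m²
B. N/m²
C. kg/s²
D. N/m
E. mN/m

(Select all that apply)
A, C, D, E

surface tension has SI base units: kg / s^2

Checking each option against kg / s^2:
  A. J/m²: ✓ matches
  B. N/m²: ✗ does not match
  C. kg/s²: ✓ matches
  D. N/m: ✓ matches
  E. mN/m: ✓ matches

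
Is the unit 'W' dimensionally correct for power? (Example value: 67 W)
Yes

power has SI base units: kg * m^2 / s^3
W reduces to the same SI base units, so it is a valid unit for power.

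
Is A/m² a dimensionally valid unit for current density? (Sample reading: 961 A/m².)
Yes

current density has SI base units: A / m^2
A/m² reduces to the same SI base units, so it is a valid unit for current density.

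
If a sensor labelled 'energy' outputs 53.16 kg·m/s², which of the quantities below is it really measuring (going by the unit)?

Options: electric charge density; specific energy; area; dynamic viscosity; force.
force

energy should have units dimensionally equivalent to kg * m^2 / s^2 (e.g. J).
The given unit 'kg·m/s²' reduces to kg * m / s^2. Of the listed options, that is the dimensionality of force.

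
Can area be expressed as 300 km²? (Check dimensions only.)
Yes

area has SI base units: m^2
km² reduces to the same SI base units, so it is a valid unit for area.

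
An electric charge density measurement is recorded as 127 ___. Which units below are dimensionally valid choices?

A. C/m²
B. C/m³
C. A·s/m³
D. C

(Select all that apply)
B, C

electric charge density has SI base units: A * s / m^3

Checking each option against A * s / m^3:
  A. C/m²: ✗ does not match
  B. C/m³: ✓ matches
  C. A·s/m³: ✓ matches
  D. C: ✗ does not match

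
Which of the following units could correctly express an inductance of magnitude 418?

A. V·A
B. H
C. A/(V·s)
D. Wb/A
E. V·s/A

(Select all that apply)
B, D, E

inductance has SI base units: kg * m^2 / (A^2 * s^2)

Checking each option against kg * m^2 / (A^2 * s^2):
  A. V·A: ✗ does not match
  B. H: ✓ matches
  C. A/(V·s): ✗ does not match
  D. Wb/A: ✓ matches
  E. V·s/A: ✓ matches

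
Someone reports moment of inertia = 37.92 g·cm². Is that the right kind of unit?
Yes

moment of inertia has SI base units: kg * m^2
g·cm² reduces to the same SI base units, so it is a valid unit for moment of inertia.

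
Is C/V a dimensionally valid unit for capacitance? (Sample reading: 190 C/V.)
Yes

capacitance has SI base units: A^2 * s^4 / (kg * m^2)
C/V reduces to the same SI base units, so it is a valid unit for capacitance.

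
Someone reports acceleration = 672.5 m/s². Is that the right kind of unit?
Yes

acceleration has SI base units: m / s^2
m/s² reduces to the same SI base units, so it is a valid unit for acceleration.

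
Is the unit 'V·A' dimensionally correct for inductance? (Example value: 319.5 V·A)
No

inductance has SI base units: kg * m^2 / (A^2 * s^2)
V·A does NOT reduce to kg * m^2 / (A^2 * s^2); a valid unit for inductance would be e.g. H.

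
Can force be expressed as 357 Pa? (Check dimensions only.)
No

force has SI base units: kg * m / s^2
Pa does NOT reduce to kg * m / s^2; a valid unit for force would be e.g. N.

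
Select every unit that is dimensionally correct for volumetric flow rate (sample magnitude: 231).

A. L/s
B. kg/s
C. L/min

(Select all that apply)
A, C

volumetric flow rate has SI base units: m^3 / s

Checking each option against m^3 / s:
  A. L/s: ✓ matches
  B. kg/s: ✗ does not match
  C. L/min: ✓ matches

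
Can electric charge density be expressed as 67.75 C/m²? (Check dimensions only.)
No

electric charge density has SI base units: A * s / m^3
C/m² does NOT reduce to A * s / m^3; a valid unit for electric charge density would be e.g. C/m³.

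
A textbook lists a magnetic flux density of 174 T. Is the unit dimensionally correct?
Yes

magnetic flux density has SI base units: kg / (A * s^2)
T reduces to the same SI base units, so it is a valid unit for magnetic flux density.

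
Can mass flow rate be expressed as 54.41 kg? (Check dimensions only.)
No

mass flow rate has SI base units: kg / s
kg does NOT reduce to kg / s; a valid unit for mass flow rate would be e.g. kg/s.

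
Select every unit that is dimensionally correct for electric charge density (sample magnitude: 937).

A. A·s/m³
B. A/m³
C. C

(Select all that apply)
A

electric charge density has SI base units: A * s / m^3

Checking each option against A * s / m^3:
  A. A·s/m³: ✓ matches
  B. A/m³: ✗ does not match
  C. C: ✗ does not match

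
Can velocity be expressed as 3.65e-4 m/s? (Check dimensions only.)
Yes

velocity has SI base units: m / s
m/s reduces to the same SI base units, so it is a valid unit for velocity.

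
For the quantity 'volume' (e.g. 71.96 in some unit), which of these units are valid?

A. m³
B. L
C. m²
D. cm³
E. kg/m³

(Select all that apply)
A, B, D

volume has SI base units: m^3

Checking each option against m^3:
  A. m³: ✓ matches
  B. L: ✓ matches
  C. m²: ✗ does not match
  D. cm³: ✓ matches
  E. kg/m³: ✗ does not match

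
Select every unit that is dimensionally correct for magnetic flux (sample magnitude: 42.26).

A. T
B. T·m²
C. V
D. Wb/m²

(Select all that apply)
B

magnetic flux has SI base units: kg * m^2 / (A * s^2)

Checking each option against kg * m^2 / (A * s^2):
  A. T: ✗ does not match
  B. T·m²: ✓ matches
  C. V: ✗ does not match
  D. Wb/m²: ✗ does not match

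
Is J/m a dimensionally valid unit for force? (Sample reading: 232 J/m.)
Yes

force has SI base units: kg * m / s^2
J/m reduces to the same SI base units, so it is a valid unit for force.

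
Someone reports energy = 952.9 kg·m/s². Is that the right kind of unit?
No

energy has SI base units: kg * m^2 / s^2
kg·m/s² does NOT reduce to kg * m^2 / s^2; a valid unit for energy would be e.g. J.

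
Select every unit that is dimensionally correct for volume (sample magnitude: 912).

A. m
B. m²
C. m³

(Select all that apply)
C

volume has SI base units: m^3

Checking each option against m^3:
  A. m: ✗ does not match
  B. m²: ✗ does not match
  C. m³: ✓ matches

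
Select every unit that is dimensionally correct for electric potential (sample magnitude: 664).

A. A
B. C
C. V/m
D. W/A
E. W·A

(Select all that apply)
D

electric potential has SI base units: kg * m^2 / (A * s^3)

Checking each option against kg * m^2 / (A * s^3):
  A. A: ✗ does not match
  B. C: ✗ does not match
  C. V/m: ✗ does not match
  D. W/A: ✓ matches
  E. W·A: ✗ does not match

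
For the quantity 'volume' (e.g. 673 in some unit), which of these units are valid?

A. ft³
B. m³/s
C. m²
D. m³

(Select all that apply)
A, D

volume has SI base units: m^3

Checking each option against m^3:
  A. ft³: ✓ matches
  B. m³/s: ✗ does not match
  C. m²: ✗ does not match
  D. m³: ✓ matches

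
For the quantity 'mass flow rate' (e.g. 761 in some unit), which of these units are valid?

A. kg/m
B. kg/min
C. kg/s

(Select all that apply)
B, C

mass flow rate has SI base units: kg / s

Checking each option against kg / s:
  A. kg/m: ✗ does not match
  B. kg/min: ✓ matches
  C. kg/s: ✓ matches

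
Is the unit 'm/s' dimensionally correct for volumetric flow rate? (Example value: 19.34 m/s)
No

volumetric flow rate has SI base units: m^3 / s
m/s does NOT reduce to m^3 / s; a valid unit for volumetric flow rate would be e.g. m³/s.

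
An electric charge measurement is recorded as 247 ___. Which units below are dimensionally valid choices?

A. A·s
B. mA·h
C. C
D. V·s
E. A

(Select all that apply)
A, B, C

electric charge has SI base units: A * s

Checking each option against A * s:
  A. A·s: ✓ matches
  B. mA·h: ✓ matches
  C. C: ✓ matches
  D. V·s: ✗ does not match
  E. A: ✗ does not match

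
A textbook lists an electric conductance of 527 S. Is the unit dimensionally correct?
Yes

electric conductance has SI base units: A^2 * s^3 / (kg * m^2)
S reduces to the same SI base units, so it is a valid unit for electric conductance.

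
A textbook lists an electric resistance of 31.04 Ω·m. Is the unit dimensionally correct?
No

electric resistance has SI base units: kg * m^2 / (A^2 * s^3)
Ω·m does NOT reduce to kg * m^2 / (A^2 * s^3); a valid unit for electric resistance would be e.g. Ω.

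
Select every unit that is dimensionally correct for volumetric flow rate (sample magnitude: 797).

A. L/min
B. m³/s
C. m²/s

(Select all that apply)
A, B

volumetric flow rate has SI base units: m^3 / s

Checking each option against m^3 / s:
  A. L/min: ✓ matches
  B. m³/s: ✓ matches
  C. m²/s: ✗ does not match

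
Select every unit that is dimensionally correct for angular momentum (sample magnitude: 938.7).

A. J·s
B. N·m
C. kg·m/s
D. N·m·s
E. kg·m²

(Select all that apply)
A, D

angular momentum has SI base units: kg * m^2 / s

Checking each option against kg * m^2 / s:
  A. J·s: ✓ matches
  B. N·m: ✗ does not match
  C. kg·m/s: ✗ does not match
  D. N·m·s: ✓ matches
  E. kg·m²: ✗ does not match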